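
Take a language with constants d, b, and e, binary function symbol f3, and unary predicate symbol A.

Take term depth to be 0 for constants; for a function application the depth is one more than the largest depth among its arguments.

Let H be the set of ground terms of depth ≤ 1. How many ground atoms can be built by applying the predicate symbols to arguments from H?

12

First count ground terms of depth ≤ 1.
If N_k denotes the number of depth-≤k ground terms, the 3 constants give N_0 = 3, and each function symbol of arity r contributes N_{k-1}^r new terms at level k: N_k = 3 + N_{k-1}^2.
N_0 = 3
N_1 = 3 + 3^2 = 12
Explicitly: d, b, e, f3(d, d), f3(d, b), f3(d, e), f3(b, d), f3(b, b), f3(b, e), f3(e, d), f3(e, b), f3(e, e).
So |H| = 12.
A ground atom is a predicate applied to a tuple of terms from H, so the count is the sum over predicates of |H|^arity:
  A: 12
Total ground atoms: 12.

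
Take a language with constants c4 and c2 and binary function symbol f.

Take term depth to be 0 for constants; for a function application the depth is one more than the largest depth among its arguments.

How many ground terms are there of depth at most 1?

6

Write N_k for the number of ground terms of depth ≤ k. A term of depth ≤ k is either a constant or a function symbol applied to arguments of depth ≤ k−1, so N_k = 2 + N_{k-1}^2.
N_0 = 2
N_1 = 2 + 2^2 = 6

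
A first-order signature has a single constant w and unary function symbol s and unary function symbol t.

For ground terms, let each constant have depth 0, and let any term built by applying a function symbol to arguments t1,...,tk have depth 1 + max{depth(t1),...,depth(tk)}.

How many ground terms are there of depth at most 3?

15

If N_k denotes the number of depth-≤k ground terms, the 1 constant gives N_0 = 1, and each function symbol of arity r contributes N_{k-1}^r new terms at level k: N_k = 1 + N_{k-1} + N_{k-1}.
N_0 = 1
N_1 = 1 + 1 + 1 = 3
N_2 = 1 + 3 + 3 = 7
N_3 = 1 + 7 + 7 = 15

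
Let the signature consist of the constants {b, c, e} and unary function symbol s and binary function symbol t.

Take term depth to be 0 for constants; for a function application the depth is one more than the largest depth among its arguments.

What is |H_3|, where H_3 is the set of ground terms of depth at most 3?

Count level by level. With function symbols s/1, t/2, the terms of depth ≤ k are the 3 constants together with each function applied to depth-≤(k−1) tuples, so N_k = 3 + N_{k-1} + N_{k-1}^2.
N_0 = 3
N_1 = 3 + 3 + 3^2 = 15
N_2 = 3 + 15 + 15^2 = 243
N_3 = 3 + 243 + 243^2 = 59295

59295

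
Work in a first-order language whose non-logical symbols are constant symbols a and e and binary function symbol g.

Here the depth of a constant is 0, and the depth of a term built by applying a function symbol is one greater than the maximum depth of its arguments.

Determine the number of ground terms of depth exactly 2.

Let N_k = |{terms of depth ≤ k}|. Then N_0 = 2 and N_k = 2 + N_{k-1}^2 for k ≥ 1 (one summand per function symbol, arity giving the exponent).
N_0 = 2
N_1 = 2 + 2^2 = 6
N_2 = 2 + 6^2 = 38
Terms of depth exactly 2: N_2 − N_1 = 38 − 6 = 32.

32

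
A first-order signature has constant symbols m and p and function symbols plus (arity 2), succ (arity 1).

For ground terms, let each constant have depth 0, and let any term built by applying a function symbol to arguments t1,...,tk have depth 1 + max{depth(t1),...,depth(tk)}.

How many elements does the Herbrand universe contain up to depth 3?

Let N_k count ground terms of depth at most k. Each non-constant term of depth ≤ k is some function symbol applied to depth-≤(k−1) arguments, giving N_k = 2 + N_{k-1}^2 + N_{k-1}.
N_0 = 2
N_1 = 2 + 2^2 + 2 = 8
N_2 = 2 + 8^2 + 8 = 74
N_3 = 2 + 74^2 + 74 = 5552

5552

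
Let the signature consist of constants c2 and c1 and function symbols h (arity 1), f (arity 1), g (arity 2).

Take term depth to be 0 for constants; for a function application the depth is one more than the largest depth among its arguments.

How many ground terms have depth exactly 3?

15008

Write N_k for the number of ground terms of depth ≤ k. A term of depth ≤ k is either a constant or a function symbol applied to arguments of depth ≤ k−1, so N_k = 2 + N_{k-1} + N_{k-1} + N_{k-1}^2.
N_0 = 2
N_1 = 2 + 2 + 2 + 2^2 = 10
N_2 = 2 + 10 + 10 + 10^2 = 122
N_3 = 2 + 122 + 122 + 122^2 = 15130
Terms of depth exactly 3: N_3 − N_2 = 15130 − 122 = 15008.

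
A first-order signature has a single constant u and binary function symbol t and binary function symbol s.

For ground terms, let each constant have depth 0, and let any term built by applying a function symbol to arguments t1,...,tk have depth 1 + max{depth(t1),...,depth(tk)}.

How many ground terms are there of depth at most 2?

19

Write N_k for the number of ground terms of depth ≤ k. A term of depth ≤ k is either a constant or a function symbol applied to arguments of depth ≤ k−1, so N_k = 1 + N_{k-1}^2 + N_{k-1}^2.
N_0 = 1
N_1 = 1 + 1^2 + 1^2 = 3
N_2 = 1 + 3^2 + 3^2 = 19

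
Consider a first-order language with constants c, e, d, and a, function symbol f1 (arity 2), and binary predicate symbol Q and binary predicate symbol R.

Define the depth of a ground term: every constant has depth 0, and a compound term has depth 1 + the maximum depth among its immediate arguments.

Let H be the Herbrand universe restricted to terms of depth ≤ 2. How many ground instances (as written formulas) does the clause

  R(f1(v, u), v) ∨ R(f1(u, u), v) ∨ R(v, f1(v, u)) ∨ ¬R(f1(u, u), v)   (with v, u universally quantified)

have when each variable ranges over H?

Ground terms of depth ≤ 2:
  Let N_k count ground terms of depth at most k. Each non-constant term of depth ≤ k is some function symbol applied to depth-≤(k−1) arguments, giving N_k = 4 + N_{k-1}^2.
  N_0 = 4
  N_1 = 4 + 4^2 = 20
  N_2 = 4 + 20^2 = 404
So there are 404 ground terms available for substitution.
There are 2 variables to instantiate (v, u), each occurring in at least one literal, so different choices give different ground instances.
Number of ground instances = 404^2 = 163216.

163216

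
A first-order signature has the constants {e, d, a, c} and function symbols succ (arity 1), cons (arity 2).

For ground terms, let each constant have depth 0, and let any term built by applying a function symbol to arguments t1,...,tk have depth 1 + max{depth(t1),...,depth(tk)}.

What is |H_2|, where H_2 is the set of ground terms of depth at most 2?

Count level by level. With function symbols succ/1, cons/2, the terms of depth ≤ k are the 4 constants together with each function applied to depth-≤(k−1) tuples, so N_k = 4 + N_{k-1} + N_{k-1}^2.
N_0 = 4
N_1 = 4 + 4 + 4^2 = 24
N_2 = 4 + 24 + 24^2 = 604

604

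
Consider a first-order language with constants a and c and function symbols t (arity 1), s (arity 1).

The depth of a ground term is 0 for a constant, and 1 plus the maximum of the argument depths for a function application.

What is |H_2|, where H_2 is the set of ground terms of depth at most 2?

Count level by level. With function symbols t/1, s/1, the terms of depth ≤ k are the 2 constants together with each function applied to depth-≤(k−1) tuples, so N_k = 2 + N_{k-1} + N_{k-1}.
N_0 = 2
N_1 = 2 + 2 + 2 = 6
N_2 = 2 + 6 + 6 = 14

14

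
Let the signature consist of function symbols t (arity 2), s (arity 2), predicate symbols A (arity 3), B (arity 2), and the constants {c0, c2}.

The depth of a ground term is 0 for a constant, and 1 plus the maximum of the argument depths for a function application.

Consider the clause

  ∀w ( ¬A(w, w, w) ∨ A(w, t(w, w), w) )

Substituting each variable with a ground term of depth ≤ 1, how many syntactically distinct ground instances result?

10

Ground terms of depth ≤ 1:
  Let N_k count ground terms of depth at most k. Each non-constant term of depth ≤ k is some function symbol applied to depth-≤(k−1) arguments, giving N_k = 2 + N_{k-1}^2 + N_{k-1}^2.
  N_0 = 2
  N_1 = 2 + 2^2 + 2^2 = 10
So there are 10 ground terms available for substitution.
The body mentions the single quantified variable w; since ground terms form a free algebra, no two substitutions collapse to the same formula.
Number of ground instances = 10.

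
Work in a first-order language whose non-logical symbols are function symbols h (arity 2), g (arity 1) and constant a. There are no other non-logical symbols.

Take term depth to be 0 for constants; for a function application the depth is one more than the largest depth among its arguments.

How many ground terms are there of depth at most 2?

Let N_k count ground terms of depth at most k. Each non-constant term of depth ≤ k is some function symbol applied to depth-≤(k−1) arguments, giving N_k = 1 + N_{k-1}^2 + N_{k-1}.
N_0 = 1
N_1 = 1 + 1^2 + 1 = 3
N_2 = 1 + 3^2 + 3 = 13

13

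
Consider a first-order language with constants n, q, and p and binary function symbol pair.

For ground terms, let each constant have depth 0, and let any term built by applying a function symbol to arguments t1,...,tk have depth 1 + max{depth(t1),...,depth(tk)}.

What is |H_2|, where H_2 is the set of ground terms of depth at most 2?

Write N_k for the number of ground terms of depth ≤ k. A term of depth ≤ k is either a constant or a function symbol applied to arguments of depth ≤ k−1, so N_k = 3 + N_{k-1}^2.
N_0 = 3
N_1 = 3 + 3^2 = 12
N_2 = 3 + 12^2 = 147

147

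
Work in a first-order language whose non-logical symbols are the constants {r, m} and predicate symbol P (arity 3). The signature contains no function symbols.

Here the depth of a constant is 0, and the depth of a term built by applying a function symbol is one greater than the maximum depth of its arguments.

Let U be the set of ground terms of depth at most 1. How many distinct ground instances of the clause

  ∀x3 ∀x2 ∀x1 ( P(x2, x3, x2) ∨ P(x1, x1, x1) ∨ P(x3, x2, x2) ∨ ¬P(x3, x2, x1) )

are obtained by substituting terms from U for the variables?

Ground terms of depth ≤ 1:
  With no function symbols every ground term is a constant, so there are exactly 2 ground terms at every depth bound.
  N_0 = 2
  N_1 = 2
  Explicitly: r, m.
So there are 2 ground terms available for substitution.
There are 3 variables to instantiate (x3, x2, x1), each occurring in at least one literal, so different choices give different ground instances.
Number of ground instances = 2^3 = 8.

8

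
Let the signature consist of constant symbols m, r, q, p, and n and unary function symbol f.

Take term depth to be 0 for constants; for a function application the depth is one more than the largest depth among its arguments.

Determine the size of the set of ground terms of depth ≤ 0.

5

Count level by level. With function symbols f/1, the terms of depth ≤ k are the 5 constants together with each function applied to depth-≤(k−1) tuples, so N_k = 5 + N_{k-1}.
N_0 = 5
Explicitly: m, r, q, p, n.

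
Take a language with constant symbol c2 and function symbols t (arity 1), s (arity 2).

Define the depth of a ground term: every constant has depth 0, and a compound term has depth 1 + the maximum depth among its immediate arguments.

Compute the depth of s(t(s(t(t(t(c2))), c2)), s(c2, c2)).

6

depth(t(c2)) = 1 + depth(c2) = 1 + 0 = 1
depth(t(t(c2))) = 1 + depth(t(c2)) = 1 + 1 = 2
depth(t(t(t(c2)))) = 1 + depth(t(t(c2))) = 1 + 2 = 3
depth(s(t(t(t(c2))), c2)) = 1 + max(3, 0) = 4
depth(t(s(t(t(t(c2))), c2))) = 1 + depth(s(t(t(t(c2))), c2)) = 1 + 4 = 5
depth(s(c2, c2)) = 1 + max(0, 0) = 1
depth(s(t(s(t(t(t(c2))), c2)), s(c2, c2))) = 1 + max(5, 1) = 6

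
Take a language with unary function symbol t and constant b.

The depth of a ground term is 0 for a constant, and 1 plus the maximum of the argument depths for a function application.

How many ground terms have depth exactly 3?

Write N_k for the number of ground terms of depth ≤ k. A term of depth ≤ k is either a constant or a function symbol applied to arguments of depth ≤ k−1, so N_k = 1 + N_{k-1}.
N_0 = 1
N_1 = 1 + 1 = 2
N_2 = 1 + 2 = 3
N_3 = 1 + 3 = 4
Terms of depth exactly 3: N_3 − N_2 = 4 − 3 = 1.

1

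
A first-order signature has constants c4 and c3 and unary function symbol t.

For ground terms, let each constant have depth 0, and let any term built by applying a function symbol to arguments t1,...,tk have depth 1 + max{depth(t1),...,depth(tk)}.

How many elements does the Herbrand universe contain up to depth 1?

Write N_k for the number of ground terms of depth ≤ k. A term of depth ≤ k is either a constant or a function symbol applied to arguments of depth ≤ k−1, so N_k = 2 + N_{k-1}.
N_0 = 2
N_1 = 2 + 2 = 4
Explicitly: c4, c3, t(c4), t(c3).

4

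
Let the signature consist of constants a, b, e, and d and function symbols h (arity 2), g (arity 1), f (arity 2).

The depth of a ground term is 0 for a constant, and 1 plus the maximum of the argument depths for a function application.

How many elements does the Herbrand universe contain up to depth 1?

Let N_k count ground terms of depth at most k. Each non-constant term of depth ≤ k is some function symbol applied to depth-≤(k−1) arguments, giving N_k = 4 + N_{k-1}^2 + N_{k-1} + N_{k-1}^2.
N_0 = 4
N_1 = 4 + 4^2 + 4 + 4^2 = 40

40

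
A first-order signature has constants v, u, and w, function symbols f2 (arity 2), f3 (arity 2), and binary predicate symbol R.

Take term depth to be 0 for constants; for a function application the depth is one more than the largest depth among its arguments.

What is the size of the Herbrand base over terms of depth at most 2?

First count ground terms of depth ≤ 2.
Let N_k = |{terms of depth ≤ k}|. Then N_0 = 3 and N_k = 3 + N_{k-1}^2 + N_{k-1}^2 for k ≥ 1 (one summand per function symbol, arity giving the exponent).
N_0 = 3
N_1 = 3 + 3^2 + 3^2 = 21
N_2 = 3 + 21^2 + 21^2 = 885
So |H| = 885.
Ground atoms are formed by filling each argument slot of a predicate with a term from H, so an r-ary predicate gives |H|^r atoms:
  R: 885^2 = 783225
Total ground atoms: 783225.

783225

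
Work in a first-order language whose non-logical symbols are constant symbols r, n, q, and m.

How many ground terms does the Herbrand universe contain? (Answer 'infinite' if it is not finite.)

4

There are no function symbols, so every ground term is one of the 4 constants.
The Herbrand universe is {r, n, q, m}, which is finite with 4 elements.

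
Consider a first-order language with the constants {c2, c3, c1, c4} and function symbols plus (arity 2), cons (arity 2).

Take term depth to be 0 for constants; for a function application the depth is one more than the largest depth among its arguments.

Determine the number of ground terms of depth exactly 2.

2560

Let N_k count ground terms of depth at most k. Each non-constant term of depth ≤ k is some function symbol applied to depth-≤(k−1) arguments, giving N_k = 4 + N_{k-1}^2 + N_{k-1}^2.
N_0 = 4
N_1 = 4 + 4^2 + 4^2 = 36
N_2 = 4 + 36^2 + 36^2 = 2596
Terms of depth exactly 2: N_2 − N_1 = 2596 − 36 = 2560.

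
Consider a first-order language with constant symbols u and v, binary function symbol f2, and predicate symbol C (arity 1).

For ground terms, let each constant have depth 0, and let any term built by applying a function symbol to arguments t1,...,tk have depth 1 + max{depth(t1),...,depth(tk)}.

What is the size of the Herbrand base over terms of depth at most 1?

First count ground terms of depth ≤ 1.
Let N_k = |{terms of depth ≤ k}|. Then N_0 = 2 and N_k = 2 + N_{k-1}^2 for k ≥ 1 (one summand per function symbol, arity giving the exponent).
N_0 = 2
N_1 = 2 + 2^2 = 6
So |H| = 6.
A ground atom is a predicate applied to a tuple of terms from H, so the count is the sum over predicates of |H|^arity:
  C: 6
Total ground atoms: 6.

6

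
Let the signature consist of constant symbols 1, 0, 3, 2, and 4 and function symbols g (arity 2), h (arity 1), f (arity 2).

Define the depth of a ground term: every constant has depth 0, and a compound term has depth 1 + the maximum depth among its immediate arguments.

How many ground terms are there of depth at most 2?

Count level by level. With function symbols g/2, h/1, f/2, the terms of depth ≤ k are the 5 constants together with each function applied to depth-≤(k−1) tuples, so N_k = 5 + N_{k-1}^2 + N_{k-1} + N_{k-1}^2.
N_0 = 5
N_1 = 5 + 5^2 + 5 + 5^2 = 60
N_2 = 5 + 60^2 + 60 + 60^2 = 7265

7265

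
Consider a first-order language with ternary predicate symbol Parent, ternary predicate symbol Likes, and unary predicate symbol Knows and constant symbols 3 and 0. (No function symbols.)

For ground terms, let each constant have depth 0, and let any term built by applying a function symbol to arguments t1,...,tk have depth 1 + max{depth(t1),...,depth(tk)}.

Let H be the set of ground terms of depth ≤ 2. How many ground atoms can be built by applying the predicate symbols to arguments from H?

18

First count ground terms of depth ≤ 2.
With no function symbols every ground term is a constant, so there are exactly 2 ground terms at every depth bound.
N_0 = 2
N_1 = 2
N_2 = 2
So |H| = 2.
For each predicate symbol, the number of ground atoms is |H| raised to its arity; summing:
  Parent: 2^3 = 8;  Likes: 2^3 = 8;  Knows: 2
Total ground atoms: 8 + 8 + 2 = 18.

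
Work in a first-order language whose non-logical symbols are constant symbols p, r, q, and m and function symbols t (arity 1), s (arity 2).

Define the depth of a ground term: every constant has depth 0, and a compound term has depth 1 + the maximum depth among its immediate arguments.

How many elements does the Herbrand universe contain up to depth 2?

604

Write N_k for the number of ground terms of depth ≤ k. A term of depth ≤ k is either a constant or a function symbol applied to arguments of depth ≤ k−1, so N_k = 4 + N_{k-1} + N_{k-1}^2.
N_0 = 4
N_1 = 4 + 4 + 4^2 = 24
N_2 = 4 + 24 + 24^2 = 604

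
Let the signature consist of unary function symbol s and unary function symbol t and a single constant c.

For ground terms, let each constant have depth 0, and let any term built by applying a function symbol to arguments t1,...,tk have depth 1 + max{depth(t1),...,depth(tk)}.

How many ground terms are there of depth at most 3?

15

Count level by level. With function symbols s/1, t/1, the terms of depth ≤ k are the 1 constant together with each function applied to depth-≤(k−1) tuples, so N_k = 1 + N_{k-1} + N_{k-1}.
N_0 = 1
N_1 = 1 + 1 + 1 = 3
N_2 = 1 + 3 + 3 = 7
N_3 = 1 + 7 + 7 = 15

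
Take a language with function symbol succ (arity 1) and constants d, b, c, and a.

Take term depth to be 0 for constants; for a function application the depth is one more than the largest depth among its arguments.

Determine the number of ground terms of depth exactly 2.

4

Let N_k = |{terms of depth ≤ k}|. Then N_0 = 4 and N_k = 4 + N_{k-1} for k ≥ 1 (one summand per function symbol, arity giving the exponent).
N_0 = 4
N_1 = 4 + 4 = 8
N_2 = 4 + 8 = 12
Terms of depth exactly 2: N_2 − N_1 = 12 − 8 = 4.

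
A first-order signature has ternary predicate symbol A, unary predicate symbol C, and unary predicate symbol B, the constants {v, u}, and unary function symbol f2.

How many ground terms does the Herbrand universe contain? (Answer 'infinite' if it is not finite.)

infinite

The signature has at least one function symbol (f2, arity 1) and at least one constant (v).
Iterating f2 gives infinitely many distinct ground terms: v, f2(v), f2(f2(v)), ...
So the Herbrand universe is infinite.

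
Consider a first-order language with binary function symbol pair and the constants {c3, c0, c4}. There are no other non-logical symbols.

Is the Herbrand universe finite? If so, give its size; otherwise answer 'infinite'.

infinite

The signature has at least one function symbol (pair, arity 2) and at least one constant (c3).
Iterating pair gives infinitely many distinct ground terms: c3, pair(c3, c3), pair(pair(c3, c3), pair(c3, c3)), ...
So the Herbrand universe is infinite.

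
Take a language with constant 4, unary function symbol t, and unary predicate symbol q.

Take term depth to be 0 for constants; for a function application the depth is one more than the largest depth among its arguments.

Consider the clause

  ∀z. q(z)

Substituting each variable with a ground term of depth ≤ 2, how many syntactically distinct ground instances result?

Ground terms of depth ≤ 2:
  Count level by level. With function symbols t/1, the terms of depth ≤ k are the 1 constant together with each function applied to depth-≤(k−1) tuples, so N_k = 1 + N_{k-1}.
  N_0 = 1
  N_1 = 1 + 1 = 2
  N_2 = 1 + 2 = 3
So there are 3 ground terms available for substitution.
There is 1 variable to instantiate (z),  occurring in at least one literal, so different choices give different ground instances.
Number of ground instances = 3.

3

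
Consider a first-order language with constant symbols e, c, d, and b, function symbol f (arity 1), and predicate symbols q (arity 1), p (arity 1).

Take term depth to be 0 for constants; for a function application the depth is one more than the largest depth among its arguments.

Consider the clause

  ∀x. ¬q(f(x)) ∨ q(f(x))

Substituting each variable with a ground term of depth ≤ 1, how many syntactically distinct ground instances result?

8

Ground terms of depth ≤ 1:
  If N_k denotes the number of depth-≤k ground terms, the 4 constants give N_0 = 4, and each function symbol of arity r contributes N_{k-1}^r new terms at level k: N_k = 4 + N_{k-1}.
  N_0 = 4
  N_1 = 4 + 4 = 8
So there are 8 ground terms available for substitution.
The body mentions the single quantified variable x; since ground terms form a free algebra, no two substitutions collapse to the same formula.
Number of ground instances = 8.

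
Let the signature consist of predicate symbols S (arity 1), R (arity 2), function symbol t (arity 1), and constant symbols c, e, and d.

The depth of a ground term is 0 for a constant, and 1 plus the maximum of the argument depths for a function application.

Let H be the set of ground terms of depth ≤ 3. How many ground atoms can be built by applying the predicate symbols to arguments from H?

156

First count ground terms of depth ≤ 3.
Let N_k = |{terms of depth ≤ k}|. Then N_0 = 3 and N_k = 3 + N_{k-1} for k ≥ 1 (one summand per function symbol, arity giving the exponent).
N_0 = 3
N_1 = 3 + 3 = 6
N_2 = 3 + 6 = 9
N_3 = 3 + 9 = 12
Explicitly: c, e, d, t(c), t(e), t(d), t(t(c)), t(t(e)), t(t(d)), t(t(t(c))), t(t(t(e))), t(t(t(d))).
So |H| = 12.
For each predicate symbol, the number of ground atoms is |H| raised to its arity; summing:
  S: 12;  R: 12^2 = 144
Total ground atoms: 12 + 144 = 156.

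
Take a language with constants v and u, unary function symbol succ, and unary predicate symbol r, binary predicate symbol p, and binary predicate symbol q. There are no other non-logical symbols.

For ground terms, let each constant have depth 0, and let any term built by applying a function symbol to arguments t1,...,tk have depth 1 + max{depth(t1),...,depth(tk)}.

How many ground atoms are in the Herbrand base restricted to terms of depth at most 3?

136

First count ground terms of depth ≤ 3.
Let N_k count ground terms of depth at most k. Each non-constant term of depth ≤ k is some function symbol applied to depth-≤(k−1) arguments, giving N_k = 2 + N_{k-1}.
N_0 = 2
N_1 = 2 + 2 = 4
N_2 = 2 + 4 = 6
N_3 = 2 + 6 = 8
Explicitly: v, u, succ(v), succ(u), succ(succ(v)), succ(succ(u)), succ(succ(succ(v))), succ(succ(succ(u))).
So |H| = 8.
For each predicate symbol, the number of ground atoms is |H| raised to its arity; summing:
  r: 8;  p: 8^2 = 64;  q: 8^2 = 64
Total ground atoms: 8 + 64 + 64 = 136.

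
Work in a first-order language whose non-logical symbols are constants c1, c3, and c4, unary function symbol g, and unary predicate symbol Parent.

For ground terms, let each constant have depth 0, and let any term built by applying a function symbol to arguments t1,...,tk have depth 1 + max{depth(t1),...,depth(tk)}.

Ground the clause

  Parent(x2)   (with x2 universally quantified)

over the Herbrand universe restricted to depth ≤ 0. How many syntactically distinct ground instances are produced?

Ground terms of depth ≤ 0:
  Count level by level. With function symbols g/1, the terms of depth ≤ k are the 3 constants together with each function applied to depth-≤(k−1) tuples, so N_k = 3 + N_{k-1}.
  N_0 = 3
  Explicitly: c1, c3, c4.
So there are 3 ground terms available for substitution.
The clause has 1 distinct variable (x2), which appears in the body. In the free term algebra distinct substitutions yield syntactically distinct ground instances.
Number of ground instances = 3.

3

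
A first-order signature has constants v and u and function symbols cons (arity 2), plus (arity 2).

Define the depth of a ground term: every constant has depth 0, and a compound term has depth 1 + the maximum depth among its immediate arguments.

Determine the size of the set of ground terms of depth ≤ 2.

If N_k denotes the number of depth-≤k ground terms, the 2 constants give N_0 = 2, and each function symbol of arity r contributes N_{k-1}^r new terms at level k: N_k = 2 + N_{k-1}^2 + N_{k-1}^2.
N_0 = 2
N_1 = 2 + 2^2 + 2^2 = 10
N_2 = 2 + 10^2 + 10^2 = 202

202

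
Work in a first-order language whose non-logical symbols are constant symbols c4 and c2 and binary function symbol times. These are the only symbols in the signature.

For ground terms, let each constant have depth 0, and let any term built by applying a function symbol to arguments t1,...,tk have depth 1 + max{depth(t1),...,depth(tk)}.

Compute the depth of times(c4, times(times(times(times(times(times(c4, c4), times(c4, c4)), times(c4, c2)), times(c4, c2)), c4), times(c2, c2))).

7

depth(times(c4, c4)) = 1 + max(0, 0) = 1
depth(times(times(c4, c4), times(c4, c4))) = 1 + max(1, 1) = 2
depth(times(c4, c2)) = 1 + max(0, 0) = 1
depth(times(times(times(c4, c4), times(c4, c4)), times(c4, c2))) = 1 + max(2, 1) = 3
depth(times(times(times(times(c4, c4), times(c4, c4)), times(c4, c2)), times(c4, c2))) = 1 + max(3, 1) = 4
depth(times(times(times(times(times(c4, c4), times(c4, c4)), times(c4, c2)), times(c4, c2)), c4)) = 1 + max(4, 0) = 5
depth(times(c2, c2)) = 1 + max(0, 0) = 1
depth(times(times(times(times(times(times(c4, c4), times(c4, c4)), times(c4, c2)), times(c4, c2)), c4), times(c2, c2))) = 1 + max(5, 1) = 6
depth(times(c4, times(times(times(times(times(times(c4, c4), times(c4, c4)), times(c4, c2)), times(c4, c2)), c4), times(c2, c2)))) = 1 + max(0, 6) = 7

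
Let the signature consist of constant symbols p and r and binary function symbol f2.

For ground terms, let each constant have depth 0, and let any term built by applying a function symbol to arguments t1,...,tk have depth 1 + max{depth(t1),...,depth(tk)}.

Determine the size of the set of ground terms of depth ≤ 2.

Let N_k = |{terms of depth ≤ k}|. Then N_0 = 2 and N_k = 2 + N_{k-1}^2 for k ≥ 1 (one summand per function symbol, arity giving the exponent).
N_0 = 2
N_1 = 2 + 2^2 = 6
N_2 = 2 + 6^2 = 38

38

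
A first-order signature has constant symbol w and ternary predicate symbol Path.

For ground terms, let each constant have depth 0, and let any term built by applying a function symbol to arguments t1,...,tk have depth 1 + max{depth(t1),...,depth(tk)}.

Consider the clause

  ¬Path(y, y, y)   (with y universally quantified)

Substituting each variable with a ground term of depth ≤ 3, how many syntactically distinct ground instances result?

Ground terms of depth ≤ 3:
  With no function symbols every ground term is a constant, so there is exactly 1 ground term at every depth bound.
  N_0 = 1
  N_1 = 1
  N_2 = 1
  N_3 = 1
So there is exactly 1 ground term available for substitution.
The variable y ranges independently over the available ground terms, and distinct assignments produce distinct instances.
Number of ground instances = 1.

1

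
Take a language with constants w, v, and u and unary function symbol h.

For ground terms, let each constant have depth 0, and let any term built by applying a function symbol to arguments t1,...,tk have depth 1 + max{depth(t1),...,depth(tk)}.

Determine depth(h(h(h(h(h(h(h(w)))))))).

depth(h(w)) = 1 + depth(w) = 1 + 0 = 1
depth(h(h(w))) = 1 + depth(h(w)) = 1 + 1 = 2
depth(h(h(h(w)))) = 1 + depth(h(h(w))) = 1 + 2 = 3
depth(h(h(h(h(w))))) = 1 + depth(h(h(h(w)))) = 1 + 3 = 4
depth(h(h(h(h(h(w)))))) = 1 + depth(h(h(h(h(w))))) = 1 + 4 = 5
depth(h(h(h(h(h(h(w))))))) = 1 + depth(h(h(h(h(h(w)))))) = 1 + 5 = 6
depth(h(h(h(h(h(h(h(w)))))))) = 1 + depth(h(h(h(h(h(h(w))))))) = 1 + 6 = 7

7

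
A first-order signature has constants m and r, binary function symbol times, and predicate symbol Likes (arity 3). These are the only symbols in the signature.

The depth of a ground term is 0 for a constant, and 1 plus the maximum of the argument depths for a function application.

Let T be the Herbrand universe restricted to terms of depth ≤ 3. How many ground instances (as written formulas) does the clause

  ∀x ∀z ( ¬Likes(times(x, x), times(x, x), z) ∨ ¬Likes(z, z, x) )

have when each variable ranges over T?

2090916

Ground terms of depth ≤ 3:
  Let N_k count ground terms of depth at most k. Each non-constant term of depth ≤ k is some function symbol applied to depth-≤(k−1) arguments, giving N_k = 2 + N_{k-1}^2.
  N_0 = 2
  N_1 = 2 + 2^2 = 6
  N_2 = 2 + 6^2 = 38
  N_3 = 2 + 38^2 = 1446
So there are 1446 ground terms available for substitution.
The clause has 2 distinct variables (x, z), each appearing in the body. In the free term algebra distinct substitutions yield syntactically distinct ground instances.
Number of ground instances = 1446^2 = 2090916.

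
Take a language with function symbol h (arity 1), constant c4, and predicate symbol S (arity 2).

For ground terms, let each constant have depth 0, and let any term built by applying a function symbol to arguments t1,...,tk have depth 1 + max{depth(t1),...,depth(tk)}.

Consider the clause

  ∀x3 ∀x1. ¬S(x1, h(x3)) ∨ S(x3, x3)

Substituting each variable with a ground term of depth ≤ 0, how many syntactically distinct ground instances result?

1

Ground terms of depth ≤ 0:
  Let N_k count ground terms of depth at most k. Each non-constant term of depth ≤ k is some function symbol applied to depth-≤(k−1) arguments, giving N_k = 1 + N_{k-1}.
  N_0 = 1
  Explicitly: c4.
So there is exactly 1 ground term available for substitution.
The body mentions every one of the 2 quantified variables; since ground terms form a free algebra, no two substitutions collapse to the same formula.
Number of ground instances = 1^2 = 1.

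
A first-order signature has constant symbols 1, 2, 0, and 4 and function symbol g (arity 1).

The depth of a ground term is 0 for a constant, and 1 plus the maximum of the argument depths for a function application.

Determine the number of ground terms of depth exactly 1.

4

Write N_k for the number of ground terms of depth ≤ k. A term of depth ≤ k is either a constant or a function symbol applied to arguments of depth ≤ k−1, so N_k = 4 + N_{k-1}.
N_0 = 4
N_1 = 4 + 4 = 8
Terms of depth exactly 1: N_1 − N_0 = 8 − 4 = 4.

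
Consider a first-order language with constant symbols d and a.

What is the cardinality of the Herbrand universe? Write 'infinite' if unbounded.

2

There are no function symbols, so every ground term is one of the 2 constants.
The Herbrand universe is {d, a}, which is finite with 2 elements.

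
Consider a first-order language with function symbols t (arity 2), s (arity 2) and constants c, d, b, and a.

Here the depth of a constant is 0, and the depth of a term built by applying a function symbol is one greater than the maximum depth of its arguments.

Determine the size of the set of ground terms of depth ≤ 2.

2596

If N_k denotes the number of depth-≤k ground terms, the 4 constants give N_0 = 4, and each function symbol of arity r contributes N_{k-1}^r new terms at level k: N_k = 4 + N_{k-1}^2 + N_{k-1}^2.
N_0 = 4
N_1 = 4 + 4^2 + 4^2 = 36
N_2 = 4 + 36^2 + 36^2 = 2596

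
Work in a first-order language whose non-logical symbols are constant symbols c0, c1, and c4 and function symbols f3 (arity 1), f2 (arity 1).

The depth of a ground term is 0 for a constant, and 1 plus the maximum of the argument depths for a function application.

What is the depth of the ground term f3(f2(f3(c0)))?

depth(f3(c0)) = 1 + depth(c0) = 1 + 0 = 1
depth(f2(f3(c0))) = 1 + depth(f3(c0)) = 1 + 1 = 2
depth(f3(f2(f3(c0)))) = 1 + depth(f2(f3(c0))) = 1 + 2 = 3

3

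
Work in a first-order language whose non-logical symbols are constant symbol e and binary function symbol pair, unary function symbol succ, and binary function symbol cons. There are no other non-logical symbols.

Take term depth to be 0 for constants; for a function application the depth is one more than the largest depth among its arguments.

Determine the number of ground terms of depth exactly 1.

Write N_k for the number of ground terms of depth ≤ k. A term of depth ≤ k is either a constant or a function symbol applied to arguments of depth ≤ k−1, so N_k = 1 + N_{k-1}^2 + N_{k-1} + N_{k-1}^2.
N_0 = 1
N_1 = 1 + 1^2 + 1 + 1^2 = 4
Terms of depth exactly 1: N_1 − N_0 = 4 − 1 = 3.

3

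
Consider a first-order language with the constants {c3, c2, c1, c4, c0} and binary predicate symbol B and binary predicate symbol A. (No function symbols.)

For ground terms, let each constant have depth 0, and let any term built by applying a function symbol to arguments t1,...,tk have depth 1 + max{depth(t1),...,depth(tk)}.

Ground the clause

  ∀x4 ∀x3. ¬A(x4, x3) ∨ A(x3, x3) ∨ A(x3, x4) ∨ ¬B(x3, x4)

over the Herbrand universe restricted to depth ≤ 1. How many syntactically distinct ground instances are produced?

25

Ground terms of depth ≤ 1:
  With no function symbols every ground term is a constant, so there are exactly 5 ground terms at every depth bound.
  N_0 = 5
  N_1 = 5
So there are 5 ground terms available for substitution.
The clause has 2 distinct variables (x4, x3), each appearing in the body. In the free term algebra distinct substitutions yield syntactically distinct ground instances.
Number of ground instances = 5^2 = 25.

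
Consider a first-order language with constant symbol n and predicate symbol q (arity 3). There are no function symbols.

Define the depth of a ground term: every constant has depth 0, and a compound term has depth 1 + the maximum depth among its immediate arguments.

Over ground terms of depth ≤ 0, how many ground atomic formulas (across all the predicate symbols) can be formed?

1

First count ground terms of depth ≤ 0.
With no function symbols every ground term is a constant, so there is exactly 1 ground term at every depth bound.
N_0 = 1
Explicitly: n.
So |H| = 1.
Each predicate of arity r yields |H|^r ground atoms (one per choice of an r-tuple from H):
  q: 1^3 = 1
Total ground atoms: 1.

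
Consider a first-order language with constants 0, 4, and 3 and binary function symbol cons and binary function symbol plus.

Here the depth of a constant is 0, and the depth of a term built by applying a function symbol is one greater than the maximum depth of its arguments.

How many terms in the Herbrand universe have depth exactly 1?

18

If N_k denotes the number of depth-≤k ground terms, the 3 constants give N_0 = 3, and each function symbol of arity r contributes N_{k-1}^r new terms at level k: N_k = 3 + N_{k-1}^2 + N_{k-1}^2.
N_0 = 3
N_1 = 3 + 3^2 + 3^2 = 21
Terms of depth exactly 1: N_1 − N_0 = 21 − 3 = 18.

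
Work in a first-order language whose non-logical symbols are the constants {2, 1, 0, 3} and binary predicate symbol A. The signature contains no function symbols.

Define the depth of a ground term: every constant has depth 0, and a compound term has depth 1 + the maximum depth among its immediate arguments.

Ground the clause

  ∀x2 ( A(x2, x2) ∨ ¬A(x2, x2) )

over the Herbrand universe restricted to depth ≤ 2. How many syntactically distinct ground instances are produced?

Ground terms of depth ≤ 2:
  With no function symbols every ground term is a constant, so there are exactly 4 ground terms at every depth bound.
  N_0 = 4
  N_1 = 4
  N_2 = 4
  Explicitly: 2, 1, 0, 3.
So there are 4 ground terms available for substitution.
There is 1 variable to instantiate (x2),  occurring in at least one literal, so different choices give different ground instances.
Number of ground instances = 4.

4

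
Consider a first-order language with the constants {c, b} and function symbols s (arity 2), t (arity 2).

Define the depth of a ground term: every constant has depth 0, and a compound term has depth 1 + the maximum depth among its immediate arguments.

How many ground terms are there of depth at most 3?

81610

Count level by level. With function symbols s/2, t/2, the terms of depth ≤ k are the 2 constants together with each function applied to depth-≤(k−1) tuples, so N_k = 2 + N_{k-1}^2 + N_{k-1}^2.
N_0 = 2
N_1 = 2 + 2^2 + 2^2 = 10
N_2 = 2 + 10^2 + 10^2 = 202
N_3 = 2 + 202^2 + 202^2 = 81610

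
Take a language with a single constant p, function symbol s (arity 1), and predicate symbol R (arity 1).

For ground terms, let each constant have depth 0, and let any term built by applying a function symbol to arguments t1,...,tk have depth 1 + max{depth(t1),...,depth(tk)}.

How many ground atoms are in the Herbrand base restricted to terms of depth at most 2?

3

First count ground terms of depth ≤ 2.
Let N_k count ground terms of depth at most k. Each non-constant term of depth ≤ k is some function symbol applied to depth-≤(k−1) arguments, giving N_k = 1 + N_{k-1}.
N_0 = 1
N_1 = 1 + 1 = 2
N_2 = 1 + 2 = 3
So |H| = 3.
A ground atom is a predicate applied to a tuple of terms from H, so the count is the sum over predicates of |H|^arity:
  R: 3
Total ground atoms: 3.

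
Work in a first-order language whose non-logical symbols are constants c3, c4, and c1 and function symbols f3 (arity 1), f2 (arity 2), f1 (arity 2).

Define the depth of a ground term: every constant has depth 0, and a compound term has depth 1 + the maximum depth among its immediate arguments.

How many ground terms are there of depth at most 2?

Let N_k count ground terms of depth at most k. Each non-constant term of depth ≤ k is some function symbol applied to depth-≤(k−1) arguments, giving N_k = 3 + N_{k-1} + N_{k-1}^2 + N_{k-1}^2.
N_0 = 3
N_1 = 3 + 3 + 3^2 + 3^2 = 24
N_2 = 3 + 24 + 24^2 + 24^2 = 1179

1179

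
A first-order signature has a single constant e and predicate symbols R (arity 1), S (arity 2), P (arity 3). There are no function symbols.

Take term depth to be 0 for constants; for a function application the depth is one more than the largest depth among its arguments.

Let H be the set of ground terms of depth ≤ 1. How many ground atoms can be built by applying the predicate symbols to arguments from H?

3

First count ground terms of depth ≤ 1.
With no function symbols every ground term is a constant, so there is exactly 1 ground term at every depth bound.
N_0 = 1
N_1 = 1
Explicitly: e.
So |H| = 1.
For each predicate symbol, the number of ground atoms is |H| raised to its arity; summing:
  R: 1;  S: 1^2 = 1;  P: 1^3 = 1
Total ground atoms: 1 + 1 + 1 = 3.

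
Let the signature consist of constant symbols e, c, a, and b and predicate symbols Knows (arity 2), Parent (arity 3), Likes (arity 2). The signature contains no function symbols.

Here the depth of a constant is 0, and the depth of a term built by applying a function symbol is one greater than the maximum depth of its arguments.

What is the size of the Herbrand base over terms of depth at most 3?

First count ground terms of depth ≤ 3.
With no function symbols every ground term is a constant, so there are exactly 4 ground terms at every depth bound.
N_0 = 4
N_1 = 4
N_2 = 4
N_3 = 4
Explicitly: e, c, a, b.
So |H| = 4.
A ground atom is a predicate applied to a tuple of terms from H, so the count is the sum over predicates of |H|^arity:
  Knows: 4^2 = 16;  Parent: 4^3 = 64;  Likes: 4^2 = 16
Total ground atoms: 16 + 64 + 16 = 96.

96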